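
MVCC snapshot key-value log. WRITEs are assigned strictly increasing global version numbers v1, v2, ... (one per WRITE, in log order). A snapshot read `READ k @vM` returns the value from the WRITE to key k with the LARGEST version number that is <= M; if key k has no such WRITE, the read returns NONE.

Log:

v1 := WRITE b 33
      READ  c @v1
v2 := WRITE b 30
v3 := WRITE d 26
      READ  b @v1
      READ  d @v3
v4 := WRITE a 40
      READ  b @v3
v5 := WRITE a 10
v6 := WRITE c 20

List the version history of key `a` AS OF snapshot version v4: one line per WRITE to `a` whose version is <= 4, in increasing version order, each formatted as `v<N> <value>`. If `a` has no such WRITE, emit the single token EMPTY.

Answer: v4 40

Derivation:
Scan writes for key=a with version <= 4:
  v1 WRITE b 33 -> skip
  v2 WRITE b 30 -> skip
  v3 WRITE d 26 -> skip
  v4 WRITE a 40 -> keep
  v5 WRITE a 10 -> drop (> snap)
  v6 WRITE c 20 -> skip
Collected: [(4, 40)]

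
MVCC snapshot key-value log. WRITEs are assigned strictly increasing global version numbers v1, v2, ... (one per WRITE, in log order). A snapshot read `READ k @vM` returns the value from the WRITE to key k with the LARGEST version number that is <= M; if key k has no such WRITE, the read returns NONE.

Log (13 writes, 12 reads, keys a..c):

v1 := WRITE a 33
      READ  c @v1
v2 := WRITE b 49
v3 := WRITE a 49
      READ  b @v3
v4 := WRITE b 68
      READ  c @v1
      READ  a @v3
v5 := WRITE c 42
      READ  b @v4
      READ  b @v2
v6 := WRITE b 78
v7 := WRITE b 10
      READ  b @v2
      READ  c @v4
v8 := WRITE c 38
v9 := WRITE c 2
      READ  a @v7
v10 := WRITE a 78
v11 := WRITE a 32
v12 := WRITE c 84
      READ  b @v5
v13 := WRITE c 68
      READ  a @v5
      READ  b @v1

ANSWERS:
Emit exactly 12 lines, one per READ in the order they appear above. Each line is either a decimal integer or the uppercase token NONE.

Answer: NONE
49
NONE
49
68
49
49
NONE
49
68
49
NONE

Derivation:
v1: WRITE a=33  (a history now [(1, 33)])
READ c @v1: history=[] -> no version <= 1 -> NONE
v2: WRITE b=49  (b history now [(2, 49)])
v3: WRITE a=49  (a history now [(1, 33), (3, 49)])
READ b @v3: history=[(2, 49)] -> pick v2 -> 49
v4: WRITE b=68  (b history now [(2, 49), (4, 68)])
READ c @v1: history=[] -> no version <= 1 -> NONE
READ a @v3: history=[(1, 33), (3, 49)] -> pick v3 -> 49
v5: WRITE c=42  (c history now [(5, 42)])
READ b @v4: history=[(2, 49), (4, 68)] -> pick v4 -> 68
READ b @v2: history=[(2, 49), (4, 68)] -> pick v2 -> 49
v6: WRITE b=78  (b history now [(2, 49), (4, 68), (6, 78)])
v7: WRITE b=10  (b history now [(2, 49), (4, 68), (6, 78), (7, 10)])
READ b @v2: history=[(2, 49), (4, 68), (6, 78), (7, 10)] -> pick v2 -> 49
READ c @v4: history=[(5, 42)] -> no version <= 4 -> NONE
v8: WRITE c=38  (c history now [(5, 42), (8, 38)])
v9: WRITE c=2  (c history now [(5, 42), (8, 38), (9, 2)])
READ a @v7: history=[(1, 33), (3, 49)] -> pick v3 -> 49
v10: WRITE a=78  (a history now [(1, 33), (3, 49), (10, 78)])
v11: WRITE a=32  (a history now [(1, 33), (3, 49), (10, 78), (11, 32)])
v12: WRITE c=84  (c history now [(5, 42), (8, 38), (9, 2), (12, 84)])
READ b @v5: history=[(2, 49), (4, 68), (6, 78), (7, 10)] -> pick v4 -> 68
v13: WRITE c=68  (c history now [(5, 42), (8, 38), (9, 2), (12, 84), (13, 68)])
READ a @v5: history=[(1, 33), (3, 49), (10, 78), (11, 32)] -> pick v3 -> 49
READ b @v1: history=[(2, 49), (4, 68), (6, 78), (7, 10)] -> no version <= 1 -> NONE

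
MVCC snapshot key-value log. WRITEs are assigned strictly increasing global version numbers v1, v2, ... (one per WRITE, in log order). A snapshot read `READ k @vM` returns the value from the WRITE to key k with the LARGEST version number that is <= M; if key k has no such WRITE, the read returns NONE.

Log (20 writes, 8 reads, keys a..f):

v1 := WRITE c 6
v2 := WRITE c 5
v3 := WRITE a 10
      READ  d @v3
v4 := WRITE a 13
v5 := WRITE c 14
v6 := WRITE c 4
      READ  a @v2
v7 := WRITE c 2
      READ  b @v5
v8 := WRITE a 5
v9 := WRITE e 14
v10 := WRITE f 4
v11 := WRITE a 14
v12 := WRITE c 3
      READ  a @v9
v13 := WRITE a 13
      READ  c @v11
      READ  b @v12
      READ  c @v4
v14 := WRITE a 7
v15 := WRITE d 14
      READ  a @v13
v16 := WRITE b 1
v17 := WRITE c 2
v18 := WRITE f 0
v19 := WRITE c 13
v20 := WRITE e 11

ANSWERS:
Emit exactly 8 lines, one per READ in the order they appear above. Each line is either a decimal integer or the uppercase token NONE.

Answer: NONE
NONE
NONE
5
2
NONE
5
13

Derivation:
v1: WRITE c=6  (c history now [(1, 6)])
v2: WRITE c=5  (c history now [(1, 6), (2, 5)])
v3: WRITE a=10  (a history now [(3, 10)])
READ d @v3: history=[] -> no version <= 3 -> NONE
v4: WRITE a=13  (a history now [(3, 10), (4, 13)])
v5: WRITE c=14  (c history now [(1, 6), (2, 5), (5, 14)])
v6: WRITE c=4  (c history now [(1, 6), (2, 5), (5, 14), (6, 4)])
READ a @v2: history=[(3, 10), (4, 13)] -> no version <= 2 -> NONE
v7: WRITE c=2  (c history now [(1, 6), (2, 5), (5, 14), (6, 4), (7, 2)])
READ b @v5: history=[] -> no version <= 5 -> NONE
v8: WRITE a=5  (a history now [(3, 10), (4, 13), (8, 5)])
v9: WRITE e=14  (e history now [(9, 14)])
v10: WRITE f=4  (f history now [(10, 4)])
v11: WRITE a=14  (a history now [(3, 10), (4, 13), (8, 5), (11, 14)])
v12: WRITE c=3  (c history now [(1, 6), (2, 5), (5, 14), (6, 4), (7, 2), (12, 3)])
READ a @v9: history=[(3, 10), (4, 13), (8, 5), (11, 14)] -> pick v8 -> 5
v13: WRITE a=13  (a history now [(3, 10), (4, 13), (8, 5), (11, 14), (13, 13)])
READ c @v11: history=[(1, 6), (2, 5), (5, 14), (6, 4), (7, 2), (12, 3)] -> pick v7 -> 2
READ b @v12: history=[] -> no version <= 12 -> NONE
READ c @v4: history=[(1, 6), (2, 5), (5, 14), (6, 4), (7, 2), (12, 3)] -> pick v2 -> 5
v14: WRITE a=7  (a history now [(3, 10), (4, 13), (8, 5), (11, 14), (13, 13), (14, 7)])
v15: WRITE d=14  (d history now [(15, 14)])
READ a @v13: history=[(3, 10), (4, 13), (8, 5), (11, 14), (13, 13), (14, 7)] -> pick v13 -> 13
v16: WRITE b=1  (b history now [(16, 1)])
v17: WRITE c=2  (c history now [(1, 6), (2, 5), (5, 14), (6, 4), (7, 2), (12, 3), (17, 2)])
v18: WRITE f=0  (f history now [(10, 4), (18, 0)])
v19: WRITE c=13  (c history now [(1, 6), (2, 5), (5, 14), (6, 4), (7, 2), (12, 3), (17, 2), (19, 13)])
v20: WRITE e=11  (e history now [(9, 14), (20, 11)])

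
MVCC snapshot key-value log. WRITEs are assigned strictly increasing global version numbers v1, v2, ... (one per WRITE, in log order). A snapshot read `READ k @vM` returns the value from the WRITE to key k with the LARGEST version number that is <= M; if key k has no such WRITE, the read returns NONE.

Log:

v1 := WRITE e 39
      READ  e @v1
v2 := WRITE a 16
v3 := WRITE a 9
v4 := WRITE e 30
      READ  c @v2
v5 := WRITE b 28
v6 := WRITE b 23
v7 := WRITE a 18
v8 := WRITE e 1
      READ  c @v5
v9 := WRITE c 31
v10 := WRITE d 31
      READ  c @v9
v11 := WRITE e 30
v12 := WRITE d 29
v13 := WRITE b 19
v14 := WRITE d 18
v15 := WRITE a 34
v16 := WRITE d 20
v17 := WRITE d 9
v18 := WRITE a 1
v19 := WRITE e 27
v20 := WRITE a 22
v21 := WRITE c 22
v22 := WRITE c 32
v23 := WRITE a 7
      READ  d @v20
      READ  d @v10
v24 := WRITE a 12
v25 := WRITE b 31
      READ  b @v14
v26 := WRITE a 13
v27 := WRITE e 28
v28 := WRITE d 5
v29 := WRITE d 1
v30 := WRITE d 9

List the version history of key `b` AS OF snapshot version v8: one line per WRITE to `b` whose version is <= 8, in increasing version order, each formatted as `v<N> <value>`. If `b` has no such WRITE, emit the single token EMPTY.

Scan writes for key=b with version <= 8:
  v1 WRITE e 39 -> skip
  v2 WRITE a 16 -> skip
  v3 WRITE a 9 -> skip
  v4 WRITE e 30 -> skip
  v5 WRITE b 28 -> keep
  v6 WRITE b 23 -> keep
  v7 WRITE a 18 -> skip
  v8 WRITE e 1 -> skip
  v9 WRITE c 31 -> skip
  v10 WRITE d 31 -> skip
  v11 WRITE e 30 -> skip
  v12 WRITE d 29 -> skip
  v13 WRITE b 19 -> drop (> snap)
  v14 WRITE d 18 -> skip
  v15 WRITE a 34 -> skip
  v16 WRITE d 20 -> skip
  v17 WRITE d 9 -> skip
  v18 WRITE a 1 -> skip
  v19 WRITE e 27 -> skip
  v20 WRITE a 22 -> skip
  v21 WRITE c 22 -> skip
  v22 WRITE c 32 -> skip
  v23 WRITE a 7 -> skip
  v24 WRITE a 12 -> skip
  v25 WRITE b 31 -> drop (> snap)
  v26 WRITE a 13 -> skip
  v27 WRITE e 28 -> skip
  v28 WRITE d 5 -> skip
  v29 WRITE d 1 -> skip
  v30 WRITE d 9 -> skip
Collected: [(5, 28), (6, 23)]

Answer: v5 28
v6 23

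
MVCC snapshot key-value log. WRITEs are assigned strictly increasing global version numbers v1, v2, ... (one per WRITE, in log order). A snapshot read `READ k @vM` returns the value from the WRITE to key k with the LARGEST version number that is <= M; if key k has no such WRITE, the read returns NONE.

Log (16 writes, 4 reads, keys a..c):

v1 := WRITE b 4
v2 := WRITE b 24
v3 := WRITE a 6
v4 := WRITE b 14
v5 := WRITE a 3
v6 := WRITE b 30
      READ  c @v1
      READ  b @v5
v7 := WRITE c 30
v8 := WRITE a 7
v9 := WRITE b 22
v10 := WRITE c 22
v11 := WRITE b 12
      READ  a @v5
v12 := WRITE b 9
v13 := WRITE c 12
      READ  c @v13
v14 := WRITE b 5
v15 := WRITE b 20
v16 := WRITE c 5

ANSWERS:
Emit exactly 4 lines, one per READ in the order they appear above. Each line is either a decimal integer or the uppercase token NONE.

Answer: NONE
14
3
12

Derivation:
v1: WRITE b=4  (b history now [(1, 4)])
v2: WRITE b=24  (b history now [(1, 4), (2, 24)])
v3: WRITE a=6  (a history now [(3, 6)])
v4: WRITE b=14  (b history now [(1, 4), (2, 24), (4, 14)])
v5: WRITE a=3  (a history now [(3, 6), (5, 3)])
v6: WRITE b=30  (b history now [(1, 4), (2, 24), (4, 14), (6, 30)])
READ c @v1: history=[] -> no version <= 1 -> NONE
READ b @v5: history=[(1, 4), (2, 24), (4, 14), (6, 30)] -> pick v4 -> 14
v7: WRITE c=30  (c history now [(7, 30)])
v8: WRITE a=7  (a history now [(3, 6), (5, 3), (8, 7)])
v9: WRITE b=22  (b history now [(1, 4), (2, 24), (4, 14), (6, 30), (9, 22)])
v10: WRITE c=22  (c history now [(7, 30), (10, 22)])
v11: WRITE b=12  (b history now [(1, 4), (2, 24), (4, 14), (6, 30), (9, 22), (11, 12)])
READ a @v5: history=[(3, 6), (5, 3), (8, 7)] -> pick v5 -> 3
v12: WRITE b=9  (b history now [(1, 4), (2, 24), (4, 14), (6, 30), (9, 22), (11, 12), (12, 9)])
v13: WRITE c=12  (c history now [(7, 30), (10, 22), (13, 12)])
READ c @v13: history=[(7, 30), (10, 22), (13, 12)] -> pick v13 -> 12
v14: WRITE b=5  (b history now [(1, 4), (2, 24), (4, 14), (6, 30), (9, 22), (11, 12), (12, 9), (14, 5)])
v15: WRITE b=20  (b history now [(1, 4), (2, 24), (4, 14), (6, 30), (9, 22), (11, 12), (12, 9), (14, 5), (15, 20)])
v16: WRITE c=5  (c history now [(7, 30), (10, 22), (13, 12), (16, 5)])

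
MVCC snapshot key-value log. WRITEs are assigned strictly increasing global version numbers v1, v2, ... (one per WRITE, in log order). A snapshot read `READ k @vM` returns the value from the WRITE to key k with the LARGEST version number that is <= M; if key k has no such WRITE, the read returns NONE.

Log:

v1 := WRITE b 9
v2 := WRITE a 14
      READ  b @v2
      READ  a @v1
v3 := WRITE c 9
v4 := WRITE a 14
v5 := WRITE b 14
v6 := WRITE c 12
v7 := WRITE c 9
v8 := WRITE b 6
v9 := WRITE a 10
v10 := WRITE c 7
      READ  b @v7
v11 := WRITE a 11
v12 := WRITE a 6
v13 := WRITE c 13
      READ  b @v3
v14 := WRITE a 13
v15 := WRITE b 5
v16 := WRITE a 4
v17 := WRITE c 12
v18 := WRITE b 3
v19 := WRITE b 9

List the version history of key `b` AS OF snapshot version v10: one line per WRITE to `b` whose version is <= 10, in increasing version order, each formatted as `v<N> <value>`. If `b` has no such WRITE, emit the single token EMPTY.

Answer: v1 9
v5 14
v8 6

Derivation:
Scan writes for key=b with version <= 10:
  v1 WRITE b 9 -> keep
  v2 WRITE a 14 -> skip
  v3 WRITE c 9 -> skip
  v4 WRITE a 14 -> skip
  v5 WRITE b 14 -> keep
  v6 WRITE c 12 -> skip
  v7 WRITE c 9 -> skip
  v8 WRITE b 6 -> keep
  v9 WRITE a 10 -> skip
  v10 WRITE c 7 -> skip
  v11 WRITE a 11 -> skip
  v12 WRITE a 6 -> skip
  v13 WRITE c 13 -> skip
  v14 WRITE a 13 -> skip
  v15 WRITE b 5 -> drop (> snap)
  v16 WRITE a 4 -> skip
  v17 WRITE c 12 -> skip
  v18 WRITE b 3 -> drop (> snap)
  v19 WRITE b 9 -> drop (> snap)
Collected: [(1, 9), (5, 14), (8, 6)]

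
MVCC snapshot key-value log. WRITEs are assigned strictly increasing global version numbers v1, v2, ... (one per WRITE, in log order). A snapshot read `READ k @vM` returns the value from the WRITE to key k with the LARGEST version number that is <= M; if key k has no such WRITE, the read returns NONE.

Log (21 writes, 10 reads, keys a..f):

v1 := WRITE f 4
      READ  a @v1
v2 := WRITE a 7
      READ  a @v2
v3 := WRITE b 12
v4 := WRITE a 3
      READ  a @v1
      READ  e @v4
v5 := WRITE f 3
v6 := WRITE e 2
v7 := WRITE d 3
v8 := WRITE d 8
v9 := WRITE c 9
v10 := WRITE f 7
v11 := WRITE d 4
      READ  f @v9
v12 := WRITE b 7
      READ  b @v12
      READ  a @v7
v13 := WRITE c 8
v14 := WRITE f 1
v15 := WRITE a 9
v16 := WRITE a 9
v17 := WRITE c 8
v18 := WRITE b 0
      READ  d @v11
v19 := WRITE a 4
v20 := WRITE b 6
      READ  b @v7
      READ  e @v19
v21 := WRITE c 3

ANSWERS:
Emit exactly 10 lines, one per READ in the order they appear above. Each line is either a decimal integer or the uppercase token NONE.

v1: WRITE f=4  (f history now [(1, 4)])
READ a @v1: history=[] -> no version <= 1 -> NONE
v2: WRITE a=7  (a history now [(2, 7)])
READ a @v2: history=[(2, 7)] -> pick v2 -> 7
v3: WRITE b=12  (b history now [(3, 12)])
v4: WRITE a=3  (a history now [(2, 7), (4, 3)])
READ a @v1: history=[(2, 7), (4, 3)] -> no version <= 1 -> NONE
READ e @v4: history=[] -> no version <= 4 -> NONE
v5: WRITE f=3  (f history now [(1, 4), (5, 3)])
v6: WRITE e=2  (e history now [(6, 2)])
v7: WRITE d=3  (d history now [(7, 3)])
v8: WRITE d=8  (d history now [(7, 3), (8, 8)])
v9: WRITE c=9  (c history now [(9, 9)])
v10: WRITE f=7  (f history now [(1, 4), (5, 3), (10, 7)])
v11: WRITE d=4  (d history now [(7, 3), (8, 8), (11, 4)])
READ f @v9: history=[(1, 4), (5, 3), (10, 7)] -> pick v5 -> 3
v12: WRITE b=7  (b history now [(3, 12), (12, 7)])
READ b @v12: history=[(3, 12), (12, 7)] -> pick v12 -> 7
READ a @v7: history=[(2, 7), (4, 3)] -> pick v4 -> 3
v13: WRITE c=8  (c history now [(9, 9), (13, 8)])
v14: WRITE f=1  (f history now [(1, 4), (5, 3), (10, 7), (14, 1)])
v15: WRITE a=9  (a history now [(2, 7), (4, 3), (15, 9)])
v16: WRITE a=9  (a history now [(2, 7), (4, 3), (15, 9), (16, 9)])
v17: WRITE c=8  (c history now [(9, 9), (13, 8), (17, 8)])
v18: WRITE b=0  (b history now [(3, 12), (12, 7), (18, 0)])
READ d @v11: history=[(7, 3), (8, 8), (11, 4)] -> pick v11 -> 4
v19: WRITE a=4  (a history now [(2, 7), (4, 3), (15, 9), (16, 9), (19, 4)])
v20: WRITE b=6  (b history now [(3, 12), (12, 7), (18, 0), (20, 6)])
READ b @v7: history=[(3, 12), (12, 7), (18, 0), (20, 6)] -> pick v3 -> 12
READ e @v19: history=[(6, 2)] -> pick v6 -> 2
v21: WRITE c=3  (c history now [(9, 9), (13, 8), (17, 8), (21, 3)])

Answer: NONE
7
NONE
NONE
3
7
3
4
12
2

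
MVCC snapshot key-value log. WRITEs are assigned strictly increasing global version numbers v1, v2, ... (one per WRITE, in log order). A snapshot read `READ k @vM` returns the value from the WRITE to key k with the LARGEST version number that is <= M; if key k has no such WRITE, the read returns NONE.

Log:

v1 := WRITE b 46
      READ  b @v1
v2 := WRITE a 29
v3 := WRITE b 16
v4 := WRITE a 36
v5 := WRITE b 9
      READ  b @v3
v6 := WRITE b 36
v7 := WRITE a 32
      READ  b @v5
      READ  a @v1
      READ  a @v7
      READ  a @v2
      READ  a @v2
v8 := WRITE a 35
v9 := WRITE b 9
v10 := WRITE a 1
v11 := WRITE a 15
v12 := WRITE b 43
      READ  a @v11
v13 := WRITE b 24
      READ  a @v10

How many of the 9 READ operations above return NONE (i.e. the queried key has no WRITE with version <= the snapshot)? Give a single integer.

v1: WRITE b=46  (b history now [(1, 46)])
READ b @v1: history=[(1, 46)] -> pick v1 -> 46
v2: WRITE a=29  (a history now [(2, 29)])
v3: WRITE b=16  (b history now [(1, 46), (3, 16)])
v4: WRITE a=36  (a history now [(2, 29), (4, 36)])
v5: WRITE b=9  (b history now [(1, 46), (3, 16), (5, 9)])
READ b @v3: history=[(1, 46), (3, 16), (5, 9)] -> pick v3 -> 16
v6: WRITE b=36  (b history now [(1, 46), (3, 16), (5, 9), (6, 36)])
v7: WRITE a=32  (a history now [(2, 29), (4, 36), (7, 32)])
READ b @v5: history=[(1, 46), (3, 16), (5, 9), (6, 36)] -> pick v5 -> 9
READ a @v1: history=[(2, 29), (4, 36), (7, 32)] -> no version <= 1 -> NONE
READ a @v7: history=[(2, 29), (4, 36), (7, 32)] -> pick v7 -> 32
READ a @v2: history=[(2, 29), (4, 36), (7, 32)] -> pick v2 -> 29
READ a @v2: history=[(2, 29), (4, 36), (7, 32)] -> pick v2 -> 29
v8: WRITE a=35  (a history now [(2, 29), (4, 36), (7, 32), (8, 35)])
v9: WRITE b=9  (b history now [(1, 46), (3, 16), (5, 9), (6, 36), (9, 9)])
v10: WRITE a=1  (a history now [(2, 29), (4, 36), (7, 32), (8, 35), (10, 1)])
v11: WRITE a=15  (a history now [(2, 29), (4, 36), (7, 32), (8, 35), (10, 1), (11, 15)])
v12: WRITE b=43  (b history now [(1, 46), (3, 16), (5, 9), (6, 36), (9, 9), (12, 43)])
READ a @v11: history=[(2, 29), (4, 36), (7, 32), (8, 35), (10, 1), (11, 15)] -> pick v11 -> 15
v13: WRITE b=24  (b history now [(1, 46), (3, 16), (5, 9), (6, 36), (9, 9), (12, 43), (13, 24)])
READ a @v10: history=[(2, 29), (4, 36), (7, 32), (8, 35), (10, 1), (11, 15)] -> pick v10 -> 1
Read results in order: ['46', '16', '9', 'NONE', '32', '29', '29', '15', '1']
NONE count = 1

Answer: 1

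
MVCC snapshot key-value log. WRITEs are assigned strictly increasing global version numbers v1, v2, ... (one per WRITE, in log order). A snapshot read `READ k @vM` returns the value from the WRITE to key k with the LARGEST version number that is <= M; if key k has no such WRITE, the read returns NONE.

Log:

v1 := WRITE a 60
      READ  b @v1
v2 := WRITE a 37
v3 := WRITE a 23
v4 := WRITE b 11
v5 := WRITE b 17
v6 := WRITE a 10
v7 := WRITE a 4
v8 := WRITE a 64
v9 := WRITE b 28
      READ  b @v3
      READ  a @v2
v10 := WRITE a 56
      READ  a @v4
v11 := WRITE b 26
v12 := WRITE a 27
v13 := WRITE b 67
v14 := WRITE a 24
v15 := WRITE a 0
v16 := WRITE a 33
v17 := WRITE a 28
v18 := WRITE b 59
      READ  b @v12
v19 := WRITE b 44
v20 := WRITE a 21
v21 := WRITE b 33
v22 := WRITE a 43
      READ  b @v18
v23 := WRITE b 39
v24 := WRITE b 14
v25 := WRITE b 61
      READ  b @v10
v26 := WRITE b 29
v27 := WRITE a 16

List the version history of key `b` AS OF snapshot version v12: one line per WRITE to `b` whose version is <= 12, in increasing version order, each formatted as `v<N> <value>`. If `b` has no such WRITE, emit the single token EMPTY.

Answer: v4 11
v5 17
v9 28
v11 26

Derivation:
Scan writes for key=b with version <= 12:
  v1 WRITE a 60 -> skip
  v2 WRITE a 37 -> skip
  v3 WRITE a 23 -> skip
  v4 WRITE b 11 -> keep
  v5 WRITE b 17 -> keep
  v6 WRITE a 10 -> skip
  v7 WRITE a 4 -> skip
  v8 WRITE a 64 -> skip
  v9 WRITE b 28 -> keep
  v10 WRITE a 56 -> skip
  v11 WRITE b 26 -> keep
  v12 WRITE a 27 -> skip
  v13 WRITE b 67 -> drop (> snap)
  v14 WRITE a 24 -> skip
  v15 WRITE a 0 -> skip
  v16 WRITE a 33 -> skip
  v17 WRITE a 28 -> skip
  v18 WRITE b 59 -> drop (> snap)
  v19 WRITE b 44 -> drop (> snap)
  v20 WRITE a 21 -> skip
  v21 WRITE b 33 -> drop (> snap)
  v22 WRITE a 43 -> skip
  v23 WRITE b 39 -> drop (> snap)
  v24 WRITE b 14 -> drop (> snap)
  v25 WRITE b 61 -> drop (> snap)
  v26 WRITE b 29 -> drop (> snap)
  v27 WRITE a 16 -> skip
Collected: [(4, 11), (5, 17), (9, 28), (11, 26)]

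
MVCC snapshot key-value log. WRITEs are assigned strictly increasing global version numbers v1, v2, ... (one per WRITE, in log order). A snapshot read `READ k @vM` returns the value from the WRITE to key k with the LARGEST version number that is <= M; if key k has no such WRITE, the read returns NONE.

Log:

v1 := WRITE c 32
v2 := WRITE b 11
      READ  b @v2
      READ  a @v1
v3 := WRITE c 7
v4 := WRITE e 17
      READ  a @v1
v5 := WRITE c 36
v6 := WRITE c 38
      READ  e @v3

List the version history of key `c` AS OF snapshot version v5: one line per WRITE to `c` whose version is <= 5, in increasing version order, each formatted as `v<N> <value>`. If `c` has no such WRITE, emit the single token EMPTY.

Scan writes for key=c with version <= 5:
  v1 WRITE c 32 -> keep
  v2 WRITE b 11 -> skip
  v3 WRITE c 7 -> keep
  v4 WRITE e 17 -> skip
  v5 WRITE c 36 -> keep
  v6 WRITE c 38 -> drop (> snap)
Collected: [(1, 32), (3, 7), (5, 36)]

Answer: v1 32
v3 7
v5 36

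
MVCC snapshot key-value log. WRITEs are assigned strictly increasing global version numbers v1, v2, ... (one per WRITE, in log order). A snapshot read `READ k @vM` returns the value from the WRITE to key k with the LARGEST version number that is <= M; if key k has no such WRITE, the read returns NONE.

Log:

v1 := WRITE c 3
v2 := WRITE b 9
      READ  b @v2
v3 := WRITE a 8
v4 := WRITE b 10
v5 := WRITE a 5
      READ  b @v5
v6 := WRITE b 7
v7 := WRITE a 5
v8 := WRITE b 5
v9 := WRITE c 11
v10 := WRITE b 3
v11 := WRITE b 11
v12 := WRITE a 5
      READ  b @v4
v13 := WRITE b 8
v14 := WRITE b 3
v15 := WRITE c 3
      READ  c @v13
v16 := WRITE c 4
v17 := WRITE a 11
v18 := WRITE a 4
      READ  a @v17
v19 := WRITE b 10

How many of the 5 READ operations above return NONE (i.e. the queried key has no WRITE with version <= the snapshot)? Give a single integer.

v1: WRITE c=3  (c history now [(1, 3)])
v2: WRITE b=9  (b history now [(2, 9)])
READ b @v2: history=[(2, 9)] -> pick v2 -> 9
v3: WRITE a=8  (a history now [(3, 8)])
v4: WRITE b=10  (b history now [(2, 9), (4, 10)])
v5: WRITE a=5  (a history now [(3, 8), (5, 5)])
READ b @v5: history=[(2, 9), (4, 10)] -> pick v4 -> 10
v6: WRITE b=7  (b history now [(2, 9), (4, 10), (6, 7)])
v7: WRITE a=5  (a history now [(3, 8), (5, 5), (7, 5)])
v8: WRITE b=5  (b history now [(2, 9), (4, 10), (6, 7), (8, 5)])
v9: WRITE c=11  (c history now [(1, 3), (9, 11)])
v10: WRITE b=3  (b history now [(2, 9), (4, 10), (6, 7), (8, 5), (10, 3)])
v11: WRITE b=11  (b history now [(2, 9), (4, 10), (6, 7), (8, 5), (10, 3), (11, 11)])
v12: WRITE a=5  (a history now [(3, 8), (5, 5), (7, 5), (12, 5)])
READ b @v4: history=[(2, 9), (4, 10), (6, 7), (8, 5), (10, 3), (11, 11)] -> pick v4 -> 10
v13: WRITE b=8  (b history now [(2, 9), (4, 10), (6, 7), (8, 5), (10, 3), (11, 11), (13, 8)])
v14: WRITE b=3  (b history now [(2, 9), (4, 10), (6, 7), (8, 5), (10, 3), (11, 11), (13, 8), (14, 3)])
v15: WRITE c=3  (c history now [(1, 3), (9, 11), (15, 3)])
READ c @v13: history=[(1, 3), (9, 11), (15, 3)] -> pick v9 -> 11
v16: WRITE c=4  (c history now [(1, 3), (9, 11), (15, 3), (16, 4)])
v17: WRITE a=11  (a history now [(3, 8), (5, 5), (7, 5), (12, 5), (17, 11)])
v18: WRITE a=4  (a history now [(3, 8), (5, 5), (7, 5), (12, 5), (17, 11), (18, 4)])
READ a @v17: history=[(3, 8), (5, 5), (7, 5), (12, 5), (17, 11), (18, 4)] -> pick v17 -> 11
v19: WRITE b=10  (b history now [(2, 9), (4, 10), (6, 7), (8, 5), (10, 3), (11, 11), (13, 8), (14, 3), (19, 10)])
Read results in order: ['9', '10', '10', '11', '11']
NONE count = 0

Answer: 0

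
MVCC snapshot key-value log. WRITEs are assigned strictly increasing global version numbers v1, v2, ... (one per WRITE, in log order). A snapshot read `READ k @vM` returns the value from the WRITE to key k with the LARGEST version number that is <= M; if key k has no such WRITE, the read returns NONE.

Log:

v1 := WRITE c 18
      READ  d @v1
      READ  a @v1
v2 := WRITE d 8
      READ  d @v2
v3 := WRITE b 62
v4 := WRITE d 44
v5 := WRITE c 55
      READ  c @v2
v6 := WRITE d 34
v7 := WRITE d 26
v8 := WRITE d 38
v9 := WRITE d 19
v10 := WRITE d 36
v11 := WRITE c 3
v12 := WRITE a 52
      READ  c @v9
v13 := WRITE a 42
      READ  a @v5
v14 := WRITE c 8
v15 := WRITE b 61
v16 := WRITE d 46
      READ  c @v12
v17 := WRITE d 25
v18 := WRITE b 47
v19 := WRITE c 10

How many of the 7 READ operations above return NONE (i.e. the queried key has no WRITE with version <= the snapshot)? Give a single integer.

Answer: 3

Derivation:
v1: WRITE c=18  (c history now [(1, 18)])
READ d @v1: history=[] -> no version <= 1 -> NONE
READ a @v1: history=[] -> no version <= 1 -> NONE
v2: WRITE d=8  (d history now [(2, 8)])
READ d @v2: history=[(2, 8)] -> pick v2 -> 8
v3: WRITE b=62  (b history now [(3, 62)])
v4: WRITE d=44  (d history now [(2, 8), (4, 44)])
v5: WRITE c=55  (c history now [(1, 18), (5, 55)])
READ c @v2: history=[(1, 18), (5, 55)] -> pick v1 -> 18
v6: WRITE d=34  (d history now [(2, 8), (4, 44), (6, 34)])
v7: WRITE d=26  (d history now [(2, 8), (4, 44), (6, 34), (7, 26)])
v8: WRITE d=38  (d history now [(2, 8), (4, 44), (6, 34), (7, 26), (8, 38)])
v9: WRITE d=19  (d history now [(2, 8), (4, 44), (6, 34), (7, 26), (8, 38), (9, 19)])
v10: WRITE d=36  (d history now [(2, 8), (4, 44), (6, 34), (7, 26), (8, 38), (9, 19), (10, 36)])
v11: WRITE c=3  (c history now [(1, 18), (5, 55), (11, 3)])
v12: WRITE a=52  (a history now [(12, 52)])
READ c @v9: history=[(1, 18), (5, 55), (11, 3)] -> pick v5 -> 55
v13: WRITE a=42  (a history now [(12, 52), (13, 42)])
READ a @v5: history=[(12, 52), (13, 42)] -> no version <= 5 -> NONE
v14: WRITE c=8  (c history now [(1, 18), (5, 55), (11, 3), (14, 8)])
v15: WRITE b=61  (b history now [(3, 62), (15, 61)])
v16: WRITE d=46  (d history now [(2, 8), (4, 44), (6, 34), (7, 26), (8, 38), (9, 19), (10, 36), (16, 46)])
READ c @v12: history=[(1, 18), (5, 55), (11, 3), (14, 8)] -> pick v11 -> 3
v17: WRITE d=25  (d history now [(2, 8), (4, 44), (6, 34), (7, 26), (8, 38), (9, 19), (10, 36), (16, 46), (17, 25)])
v18: WRITE b=47  (b history now [(3, 62), (15, 61), (18, 47)])
v19: WRITE c=10  (c history now [(1, 18), (5, 55), (11, 3), (14, 8), (19, 10)])
Read results in order: ['NONE', 'NONE', '8', '18', '55', 'NONE', '3']
NONE count = 3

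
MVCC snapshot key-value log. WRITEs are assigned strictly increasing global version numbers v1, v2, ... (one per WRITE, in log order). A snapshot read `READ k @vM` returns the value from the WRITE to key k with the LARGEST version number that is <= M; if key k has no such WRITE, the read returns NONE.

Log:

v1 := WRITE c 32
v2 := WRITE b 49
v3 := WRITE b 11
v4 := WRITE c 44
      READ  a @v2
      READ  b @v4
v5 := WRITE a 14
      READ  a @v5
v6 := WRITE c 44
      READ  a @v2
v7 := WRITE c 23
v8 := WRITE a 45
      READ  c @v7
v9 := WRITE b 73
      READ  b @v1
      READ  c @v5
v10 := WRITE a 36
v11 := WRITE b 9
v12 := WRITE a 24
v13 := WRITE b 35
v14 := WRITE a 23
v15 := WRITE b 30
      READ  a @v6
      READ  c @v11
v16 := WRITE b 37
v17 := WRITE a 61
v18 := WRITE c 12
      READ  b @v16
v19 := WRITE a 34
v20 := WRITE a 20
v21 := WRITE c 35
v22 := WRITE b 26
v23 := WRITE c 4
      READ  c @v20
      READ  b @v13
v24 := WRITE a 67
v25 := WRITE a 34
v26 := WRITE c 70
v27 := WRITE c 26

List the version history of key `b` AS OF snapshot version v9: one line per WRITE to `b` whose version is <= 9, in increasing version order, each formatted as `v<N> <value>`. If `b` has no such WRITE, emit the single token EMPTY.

Scan writes for key=b with version <= 9:
  v1 WRITE c 32 -> skip
  v2 WRITE b 49 -> keep
  v3 WRITE b 11 -> keep
  v4 WRITE c 44 -> skip
  v5 WRITE a 14 -> skip
  v6 WRITE c 44 -> skip
  v7 WRITE c 23 -> skip
  v8 WRITE a 45 -> skip
  v9 WRITE b 73 -> keep
  v10 WRITE a 36 -> skip
  v11 WRITE b 9 -> drop (> snap)
  v12 WRITE a 24 -> skip
  v13 WRITE b 35 -> drop (> snap)
  v14 WRITE a 23 -> skip
  v15 WRITE b 30 -> drop (> snap)
  v16 WRITE b 37 -> drop (> snap)
  v17 WRITE a 61 -> skip
  v18 WRITE c 12 -> skip
  v19 WRITE a 34 -> skip
  v20 WRITE a 20 -> skip
  v21 WRITE c 35 -> skip
  v22 WRITE b 26 -> drop (> snap)
  v23 WRITE c 4 -> skip
  v24 WRITE a 67 -> skip
  v25 WRITE a 34 -> skip
  v26 WRITE c 70 -> skip
  v27 WRITE c 26 -> skip
Collected: [(2, 49), (3, 11), (9, 73)]

Answer: v2 49
v3 11
v9 73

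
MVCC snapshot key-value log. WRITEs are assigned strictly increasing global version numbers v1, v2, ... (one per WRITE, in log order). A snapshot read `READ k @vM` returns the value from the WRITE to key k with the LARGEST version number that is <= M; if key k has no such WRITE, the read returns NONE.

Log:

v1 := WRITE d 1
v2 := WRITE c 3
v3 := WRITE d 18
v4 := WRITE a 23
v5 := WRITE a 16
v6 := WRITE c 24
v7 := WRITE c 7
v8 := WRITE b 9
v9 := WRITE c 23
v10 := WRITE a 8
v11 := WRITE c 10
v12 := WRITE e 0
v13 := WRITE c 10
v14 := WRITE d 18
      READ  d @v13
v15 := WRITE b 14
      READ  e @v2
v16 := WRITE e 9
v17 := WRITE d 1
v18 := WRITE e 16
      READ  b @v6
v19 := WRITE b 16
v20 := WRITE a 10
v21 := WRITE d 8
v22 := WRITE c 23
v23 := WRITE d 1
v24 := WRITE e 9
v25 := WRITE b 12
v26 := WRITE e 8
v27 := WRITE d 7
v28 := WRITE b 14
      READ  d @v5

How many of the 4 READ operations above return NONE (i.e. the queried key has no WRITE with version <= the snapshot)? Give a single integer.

Answer: 2

Derivation:
v1: WRITE d=1  (d history now [(1, 1)])
v2: WRITE c=3  (c history now [(2, 3)])
v3: WRITE d=18  (d history now [(1, 1), (3, 18)])
v4: WRITE a=23  (a history now [(4, 23)])
v5: WRITE a=16  (a history now [(4, 23), (5, 16)])
v6: WRITE c=24  (c history now [(2, 3), (6, 24)])
v7: WRITE c=7  (c history now [(2, 3), (6, 24), (7, 7)])
v8: WRITE b=9  (b history now [(8, 9)])
v9: WRITE c=23  (c history now [(2, 3), (6, 24), (7, 7), (9, 23)])
v10: WRITE a=8  (a history now [(4, 23), (5, 16), (10, 8)])
v11: WRITE c=10  (c history now [(2, 3), (6, 24), (7, 7), (9, 23), (11, 10)])
v12: WRITE e=0  (e history now [(12, 0)])
v13: WRITE c=10  (c history now [(2, 3), (6, 24), (7, 7), (9, 23), (11, 10), (13, 10)])
v14: WRITE d=18  (d history now [(1, 1), (3, 18), (14, 18)])
READ d @v13: history=[(1, 1), (3, 18), (14, 18)] -> pick v3 -> 18
v15: WRITE b=14  (b history now [(8, 9), (15, 14)])
READ e @v2: history=[(12, 0)] -> no version <= 2 -> NONE
v16: WRITE e=9  (e history now [(12, 0), (16, 9)])
v17: WRITE d=1  (d history now [(1, 1), (3, 18), (14, 18), (17, 1)])
v18: WRITE e=16  (e history now [(12, 0), (16, 9), (18, 16)])
READ b @v6: history=[(8, 9), (15, 14)] -> no version <= 6 -> NONE
v19: WRITE b=16  (b history now [(8, 9), (15, 14), (19, 16)])
v20: WRITE a=10  (a history now [(4, 23), (5, 16), (10, 8), (20, 10)])
v21: WRITE d=8  (d history now [(1, 1), (3, 18), (14, 18), (17, 1), (21, 8)])
v22: WRITE c=23  (c history now [(2, 3), (6, 24), (7, 7), (9, 23), (11, 10), (13, 10), (22, 23)])
v23: WRITE d=1  (d history now [(1, 1), (3, 18), (14, 18), (17, 1), (21, 8), (23, 1)])
v24: WRITE e=9  (e history now [(12, 0), (16, 9), (18, 16), (24, 9)])
v25: WRITE b=12  (b history now [(8, 9), (15, 14), (19, 16), (25, 12)])
v26: WRITE e=8  (e history now [(12, 0), (16, 9), (18, 16), (24, 9), (26, 8)])
v27: WRITE d=7  (d history now [(1, 1), (3, 18), (14, 18), (17, 1), (21, 8), (23, 1), (27, 7)])
v28: WRITE b=14  (b history now [(8, 9), (15, 14), (19, 16), (25, 12), (28, 14)])
READ d @v5: history=[(1, 1), (3, 18), (14, 18), (17, 1), (21, 8), (23, 1), (27, 7)] -> pick v3 -> 18
Read results in order: ['18', 'NONE', 'NONE', '18']
NONE count = 2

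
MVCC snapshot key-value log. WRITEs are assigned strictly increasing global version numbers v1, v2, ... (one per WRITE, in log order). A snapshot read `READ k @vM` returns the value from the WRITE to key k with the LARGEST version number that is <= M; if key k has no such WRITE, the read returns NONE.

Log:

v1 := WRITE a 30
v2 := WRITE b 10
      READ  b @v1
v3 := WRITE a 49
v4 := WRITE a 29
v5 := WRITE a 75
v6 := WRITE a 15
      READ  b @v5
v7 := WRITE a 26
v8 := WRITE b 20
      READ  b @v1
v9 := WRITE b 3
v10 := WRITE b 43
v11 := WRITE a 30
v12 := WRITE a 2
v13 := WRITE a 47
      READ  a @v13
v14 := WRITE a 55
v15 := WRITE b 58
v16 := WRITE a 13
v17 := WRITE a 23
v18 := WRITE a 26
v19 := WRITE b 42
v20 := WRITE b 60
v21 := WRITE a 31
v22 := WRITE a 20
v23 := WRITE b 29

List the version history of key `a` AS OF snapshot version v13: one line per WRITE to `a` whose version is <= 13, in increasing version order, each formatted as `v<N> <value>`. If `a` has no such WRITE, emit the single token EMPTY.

Answer: v1 30
v3 49
v4 29
v5 75
v6 15
v7 26
v11 30
v12 2
v13 47

Derivation:
Scan writes for key=a with version <= 13:
  v1 WRITE a 30 -> keep
  v2 WRITE b 10 -> skip
  v3 WRITE a 49 -> keep
  v4 WRITE a 29 -> keep
  v5 WRITE a 75 -> keep
  v6 WRITE a 15 -> keep
  v7 WRITE a 26 -> keep
  v8 WRITE b 20 -> skip
  v9 WRITE b 3 -> skip
  v10 WRITE b 43 -> skip
  v11 WRITE a 30 -> keep
  v12 WRITE a 2 -> keep
  v13 WRITE a 47 -> keep
  v14 WRITE a 55 -> drop (> snap)
  v15 WRITE b 58 -> skip
  v16 WRITE a 13 -> drop (> snap)
  v17 WRITE a 23 -> drop (> snap)
  v18 WRITE a 26 -> drop (> snap)
  v19 WRITE b 42 -> skip
  v20 WRITE b 60 -> skip
  v21 WRITE a 31 -> drop (> snap)
  v22 WRITE a 20 -> drop (> snap)
  v23 WRITE b 29 -> skip
Collected: [(1, 30), (3, 49), (4, 29), (5, 75), (6, 15), (7, 26), (11, 30), (12, 2), (13, 47)]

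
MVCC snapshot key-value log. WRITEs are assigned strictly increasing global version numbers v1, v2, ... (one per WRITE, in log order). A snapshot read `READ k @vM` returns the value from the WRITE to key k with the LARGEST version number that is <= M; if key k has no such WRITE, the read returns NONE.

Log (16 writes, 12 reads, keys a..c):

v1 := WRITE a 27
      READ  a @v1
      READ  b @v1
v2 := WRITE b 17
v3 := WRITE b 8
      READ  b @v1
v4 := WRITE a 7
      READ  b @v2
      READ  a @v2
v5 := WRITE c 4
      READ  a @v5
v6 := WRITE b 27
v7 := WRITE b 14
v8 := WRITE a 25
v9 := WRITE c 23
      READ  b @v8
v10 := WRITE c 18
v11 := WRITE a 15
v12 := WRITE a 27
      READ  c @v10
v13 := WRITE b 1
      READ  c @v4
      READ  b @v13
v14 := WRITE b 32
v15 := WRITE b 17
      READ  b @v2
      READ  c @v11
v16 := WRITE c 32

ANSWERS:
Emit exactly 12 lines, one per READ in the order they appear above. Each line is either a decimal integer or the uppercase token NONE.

v1: WRITE a=27  (a history now [(1, 27)])
READ a @v1: history=[(1, 27)] -> pick v1 -> 27
READ b @v1: history=[] -> no version <= 1 -> NONE
v2: WRITE b=17  (b history now [(2, 17)])
v3: WRITE b=8  (b history now [(2, 17), (3, 8)])
READ b @v1: history=[(2, 17), (3, 8)] -> no version <= 1 -> NONE
v4: WRITE a=7  (a history now [(1, 27), (4, 7)])
READ b @v2: history=[(2, 17), (3, 8)] -> pick v2 -> 17
READ a @v2: history=[(1, 27), (4, 7)] -> pick v1 -> 27
v5: WRITE c=4  (c history now [(5, 4)])
READ a @v5: history=[(1, 27), (4, 7)] -> pick v4 -> 7
v6: WRITE b=27  (b history now [(2, 17), (3, 8), (6, 27)])
v7: WRITE b=14  (b history now [(2, 17), (3, 8), (6, 27), (7, 14)])
v8: WRITE a=25  (a history now [(1, 27), (4, 7), (8, 25)])
v9: WRITE c=23  (c history now [(5, 4), (9, 23)])
READ b @v8: history=[(2, 17), (3, 8), (6, 27), (7, 14)] -> pick v7 -> 14
v10: WRITE c=18  (c history now [(5, 4), (9, 23), (10, 18)])
v11: WRITE a=15  (a history now [(1, 27), (4, 7), (8, 25), (11, 15)])
v12: WRITE a=27  (a history now [(1, 27), (4, 7), (8, 25), (11, 15), (12, 27)])
READ c @v10: history=[(5, 4), (9, 23), (10, 18)] -> pick v10 -> 18
v13: WRITE b=1  (b history now [(2, 17), (3, 8), (6, 27), (7, 14), (13, 1)])
READ c @v4: history=[(5, 4), (9, 23), (10, 18)] -> no version <= 4 -> NONE
READ b @v13: history=[(2, 17), (3, 8), (6, 27), (7, 14), (13, 1)] -> pick v13 -> 1
v14: WRITE b=32  (b history now [(2, 17), (3, 8), (6, 27), (7, 14), (13, 1), (14, 32)])
v15: WRITE b=17  (b history now [(2, 17), (3, 8), (6, 27), (7, 14), (13, 1), (14, 32), (15, 17)])
READ b @v2: history=[(2, 17), (3, 8), (6, 27), (7, 14), (13, 1), (14, 32), (15, 17)] -> pick v2 -> 17
READ c @v11: history=[(5, 4), (9, 23), (10, 18)] -> pick v10 -> 18
v16: WRITE c=32  (c history now [(5, 4), (9, 23), (10, 18), (16, 32)])

Answer: 27
NONE
NONE
17
27
7
14
18
NONE
1
17
18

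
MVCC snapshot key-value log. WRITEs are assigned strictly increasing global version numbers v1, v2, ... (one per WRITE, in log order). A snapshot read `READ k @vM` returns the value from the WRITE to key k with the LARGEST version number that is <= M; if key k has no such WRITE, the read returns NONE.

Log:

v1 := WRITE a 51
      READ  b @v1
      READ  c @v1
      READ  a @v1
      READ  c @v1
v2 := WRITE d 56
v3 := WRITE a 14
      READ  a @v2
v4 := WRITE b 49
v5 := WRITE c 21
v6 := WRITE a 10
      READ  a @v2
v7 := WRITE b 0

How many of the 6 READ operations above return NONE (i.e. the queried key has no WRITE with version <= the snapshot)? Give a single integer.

Answer: 3

Derivation:
v1: WRITE a=51  (a history now [(1, 51)])
READ b @v1: history=[] -> no version <= 1 -> NONE
READ c @v1: history=[] -> no version <= 1 -> NONE
READ a @v1: history=[(1, 51)] -> pick v1 -> 51
READ c @v1: history=[] -> no version <= 1 -> NONE
v2: WRITE d=56  (d history now [(2, 56)])
v3: WRITE a=14  (a history now [(1, 51), (3, 14)])
READ a @v2: history=[(1, 51), (3, 14)] -> pick v1 -> 51
v4: WRITE b=49  (b history now [(4, 49)])
v5: WRITE c=21  (c history now [(5, 21)])
v6: WRITE a=10  (a history now [(1, 51), (3, 14), (6, 10)])
READ a @v2: history=[(1, 51), (3, 14), (6, 10)] -> pick v1 -> 51
v7: WRITE b=0  (b history now [(4, 49), (7, 0)])
Read results in order: ['NONE', 'NONE', '51', 'NONE', '51', '51']
NONE count = 3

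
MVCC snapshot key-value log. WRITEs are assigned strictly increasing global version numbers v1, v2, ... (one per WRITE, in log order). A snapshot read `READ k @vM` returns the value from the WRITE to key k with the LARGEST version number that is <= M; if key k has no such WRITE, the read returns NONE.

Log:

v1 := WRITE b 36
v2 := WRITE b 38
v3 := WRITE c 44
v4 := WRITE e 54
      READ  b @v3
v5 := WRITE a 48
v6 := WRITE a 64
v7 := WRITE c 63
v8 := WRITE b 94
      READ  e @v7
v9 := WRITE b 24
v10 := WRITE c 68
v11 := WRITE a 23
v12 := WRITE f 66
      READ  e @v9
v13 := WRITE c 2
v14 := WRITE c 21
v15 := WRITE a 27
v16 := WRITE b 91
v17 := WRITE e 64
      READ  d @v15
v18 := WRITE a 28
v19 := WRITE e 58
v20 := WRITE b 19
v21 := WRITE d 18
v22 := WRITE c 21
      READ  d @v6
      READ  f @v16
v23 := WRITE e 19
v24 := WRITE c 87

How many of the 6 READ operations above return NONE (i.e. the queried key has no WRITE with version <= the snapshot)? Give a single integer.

v1: WRITE b=36  (b history now [(1, 36)])
v2: WRITE b=38  (b history now [(1, 36), (2, 38)])
v3: WRITE c=44  (c history now [(3, 44)])
v4: WRITE e=54  (e history now [(4, 54)])
READ b @v3: history=[(1, 36), (2, 38)] -> pick v2 -> 38
v5: WRITE a=48  (a history now [(5, 48)])
v6: WRITE a=64  (a history now [(5, 48), (6, 64)])
v7: WRITE c=63  (c history now [(3, 44), (7, 63)])
v8: WRITE b=94  (b history now [(1, 36), (2, 38), (8, 94)])
READ e @v7: history=[(4, 54)] -> pick v4 -> 54
v9: WRITE b=24  (b history now [(1, 36), (2, 38), (8, 94), (9, 24)])
v10: WRITE c=68  (c history now [(3, 44), (7, 63), (10, 68)])
v11: WRITE a=23  (a history now [(5, 48), (6, 64), (11, 23)])
v12: WRITE f=66  (f history now [(12, 66)])
READ e @v9: history=[(4, 54)] -> pick v4 -> 54
v13: WRITE c=2  (c history now [(3, 44), (7, 63), (10, 68), (13, 2)])
v14: WRITE c=21  (c history now [(3, 44), (7, 63), (10, 68), (13, 2), (14, 21)])
v15: WRITE a=27  (a history now [(5, 48), (6, 64), (11, 23), (15, 27)])
v16: WRITE b=91  (b history now [(1, 36), (2, 38), (8, 94), (9, 24), (16, 91)])
v17: WRITE e=64  (e history now [(4, 54), (17, 64)])
READ d @v15: history=[] -> no version <= 15 -> NONE
v18: WRITE a=28  (a history now [(5, 48), (6, 64), (11, 23), (15, 27), (18, 28)])
v19: WRITE e=58  (e history now [(4, 54), (17, 64), (19, 58)])
v20: WRITE b=19  (b history now [(1, 36), (2, 38), (8, 94), (9, 24), (16, 91), (20, 19)])
v21: WRITE d=18  (d history now [(21, 18)])
v22: WRITE c=21  (c history now [(3, 44), (7, 63), (10, 68), (13, 2), (14, 21), (22, 21)])
READ d @v6: history=[(21, 18)] -> no version <= 6 -> NONE
READ f @v16: history=[(12, 66)] -> pick v12 -> 66
v23: WRITE e=19  (e history now [(4, 54), (17, 64), (19, 58), (23, 19)])
v24: WRITE c=87  (c history now [(3, 44), (7, 63), (10, 68), (13, 2), (14, 21), (22, 21), (24, 87)])
Read results in order: ['38', '54', '54', 'NONE', 'NONE', '66']
NONE count = 2

Answer: 2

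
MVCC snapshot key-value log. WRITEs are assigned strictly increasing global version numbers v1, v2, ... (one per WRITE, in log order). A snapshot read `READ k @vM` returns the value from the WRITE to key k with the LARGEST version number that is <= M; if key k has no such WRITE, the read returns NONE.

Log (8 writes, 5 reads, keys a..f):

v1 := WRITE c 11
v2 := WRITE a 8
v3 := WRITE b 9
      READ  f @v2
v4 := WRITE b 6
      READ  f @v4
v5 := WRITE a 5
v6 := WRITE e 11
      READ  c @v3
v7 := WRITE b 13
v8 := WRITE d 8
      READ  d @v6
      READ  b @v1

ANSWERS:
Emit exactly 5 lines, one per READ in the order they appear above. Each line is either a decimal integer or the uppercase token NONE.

v1: WRITE c=11  (c history now [(1, 11)])
v2: WRITE a=8  (a history now [(2, 8)])
v3: WRITE b=9  (b history now [(3, 9)])
READ f @v2: history=[] -> no version <= 2 -> NONE
v4: WRITE b=6  (b history now [(3, 9), (4, 6)])
READ f @v4: history=[] -> no version <= 4 -> NONE
v5: WRITE a=5  (a history now [(2, 8), (5, 5)])
v6: WRITE e=11  (e history now [(6, 11)])
READ c @v3: history=[(1, 11)] -> pick v1 -> 11
v7: WRITE b=13  (b history now [(3, 9), (4, 6), (7, 13)])
v8: WRITE d=8  (d history now [(8, 8)])
READ d @v6: history=[(8, 8)] -> no version <= 6 -> NONE
READ b @v1: history=[(3, 9), (4, 6), (7, 13)] -> no version <= 1 -> NONE

Answer: NONE
NONE
11
NONE
NONE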